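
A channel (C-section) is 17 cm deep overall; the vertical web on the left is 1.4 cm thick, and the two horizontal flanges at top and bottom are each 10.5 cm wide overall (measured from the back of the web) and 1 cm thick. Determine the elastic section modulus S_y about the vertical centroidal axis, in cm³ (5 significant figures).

S_y ≈ 54.983 cm³

Break the section into simple shapes (no overlaps), measuring from the bottom-left corner of the bounding box.
Web: 1.4 × 17, A = 23.8 cm², x = 0.7 cm, Ī = 3.887333 cm⁴.
Top flange (beyond web): 9.1 × 1, A = 9.1 cm², x = 5.95 cm, Ī = 62.79758 cm⁴.
Bottom flange (beyond web): 9.1 × 1, A = 9.1 cm², x = 5.95 cm, Ī = 62.79758 cm⁴.
Centroid: x̄ = ΣA·x / ΣA = 2.975 cm.
Transfer each piece to the vertical centroidal axis using Ī + A·d² with d = x − 2.975:
  web: d = -2.275 cm → contributes +127.0672 cm⁴
  top flange (beyond web): d = 2.975 cm → contributes +143.3383 cm⁴
  bottom flange (beyond web): d = 2.975 cm → contributes +143.3383 cm⁴
Total I = 413.7438 cm⁴.
Extreme fibre distance c = 7.525 cm; S = I/c = 54.98256 cm³.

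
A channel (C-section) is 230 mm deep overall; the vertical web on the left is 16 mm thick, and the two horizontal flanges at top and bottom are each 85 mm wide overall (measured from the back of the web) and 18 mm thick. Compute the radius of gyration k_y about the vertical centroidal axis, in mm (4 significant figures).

Split into non-overlapping primitives; take the origin at the lower-left of the bounding box.
Web: 16 × 230, A = 3 680 mm², x = 8 mm, Ī = 78506.7 mm⁴.
Top flange (beyond web): 69 × 18, A = 1 242 mm², x = 50.5 mm, Ī = 492 764 mm⁴.
Bottom flange (beyond web): 69 × 18, A = 1 242 mm², x = 50.5 mm, Ī = 492 764 mm⁴.
Centroid: x̄ = ΣA·x / ΣA = 25.1269 mm.
Transfer each piece to the vertical centroidal axis using Ī + A·d² with d = x − 25.1269:
  web: d = -17.1269 mm → contributes +1 157 959 mm⁴
  top flange (beyond web): d = 25.3731 mm → contributes +1 292 358 mm⁴
  bottom flange (beyond web): d = 25.3731 mm → contributes +1 292 358 mm⁴
Total I = 3 742 675 mm⁴.
Radius of gyration: k = √(I/A) = √(3 742 675 / 6 164) = 24.6411 mm.

k_y ≈ 24.64 mm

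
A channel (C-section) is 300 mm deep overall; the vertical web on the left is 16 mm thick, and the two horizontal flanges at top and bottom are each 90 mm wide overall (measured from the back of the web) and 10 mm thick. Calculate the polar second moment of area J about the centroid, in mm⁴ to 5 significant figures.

Break the section into simple shapes (no overlaps), measuring from the bottom-left corner of the bounding box.
Web: 16 × 300, A = 4 800 mm², y = 150 mm, Ī = 36 000 000 mm⁴.
Top flange (beyond web): 74 × 10, A = 740 mm², y = 295 mm, Ī = 6166.667 mm⁴.
Bottom flange (beyond web): 74 × 10, A = 740 mm², y = 5 mm, Ī = 6166.667 mm⁴.
By symmetry the centroid is at mid-height, ȳ = 150 mm.
Transfer each piece to the centroidal x-axis using Ī + A·d² with d = y − 150:
  web: d = 0 mm → contributes +36 000 000 mm⁴
  top flange (beyond web): d = 145 mm → contributes +15 564 667 mm⁴
  bottom flange (beyond web): d = -145 mm → contributes +15 564 667 mm⁴
Total I = 67 129 333 mm⁴.
For the y-axis: x̄ = 18.6051 mm.
Repeating about the centroidal y-axis gives I_y = 3 068 474 mm⁴.
Polar second moment: J = I_x + I_y = 70 197 807 mm⁴.

J ≈ 7.0198 × 10⁷ mm⁴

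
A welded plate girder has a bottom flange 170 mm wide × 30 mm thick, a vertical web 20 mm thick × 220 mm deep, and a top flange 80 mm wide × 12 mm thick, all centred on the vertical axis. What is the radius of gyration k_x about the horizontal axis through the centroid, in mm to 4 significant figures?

Decompose the section into non-overlapping parts with the origin at the bottom-left of its bounding rectangle.
Bottom plate: 170 × 30, A = 5 100 mm², y = 15 mm, Ī = 382 500 mm⁴.
Web plate: 20 × 220, A = 4 400 mm², y = 140 mm, Ī = 17 746 667 mm⁴.
Top plate: 80 × 12, A = 960 mm², y = 256 mm, Ī = 11 520 mm⁴.
Centroid: ȳ = ΣA·y / ΣA = 89.6998 mm.
Transfer each piece to the horizontal axis through the centroid using Ī + A·d² with d = y − 89.6998:
  bottom plate: d = -74.6998 mm → contributes +28 840 813 mm⁴
  web plate: d = 50.3002 mm → contributes +28 879 147 mm⁴
  top plate: d = 166.3 mm → contributes +26 561 043 mm⁴
Total I = 84 281 004 mm⁴.
Radius of gyration: k = √(I/A) = √(84 281 004 / 10 460) = 89.7633 mm.

k_x ≈ 89.76 mm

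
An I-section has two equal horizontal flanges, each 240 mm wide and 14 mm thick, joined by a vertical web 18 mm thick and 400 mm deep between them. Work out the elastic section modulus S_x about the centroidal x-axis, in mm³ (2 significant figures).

Treat the section as a set of non-overlapping primitives; coordinates are from the bounding-box lower-left.
Bottom flange: 240 × 14, A = 3 360 mm², y = 7 mm, Ī = 54 880 mm⁴.
Web: 18 × 400, A = 7 200 mm², y = 214 mm, Ī = 96 000 000 mm⁴.
Top flange: 240 × 14, A = 3 360 mm², y = 421 mm, Ī = 54 880 mm⁴.
By symmetry the centroid is at mid-height, ȳ = 214 mm.
Transfer each piece to the centroidal x-axis using Ī + A·d² with d = y − 214:
  bottom flange: d = -207 mm → contributes +144 027 520 mm⁴
  web: d = 0 mm → contributes +96 000 000 mm⁴
  top flange: d = 207 mm → contributes +144 027 520 mm⁴
Total I = 384 055 040 mm⁴.
Extreme fibre distance c = 214 mm; S = I/c = 1 794 650 mm³.

S_x ≈ 1.8 × 10⁶ mm³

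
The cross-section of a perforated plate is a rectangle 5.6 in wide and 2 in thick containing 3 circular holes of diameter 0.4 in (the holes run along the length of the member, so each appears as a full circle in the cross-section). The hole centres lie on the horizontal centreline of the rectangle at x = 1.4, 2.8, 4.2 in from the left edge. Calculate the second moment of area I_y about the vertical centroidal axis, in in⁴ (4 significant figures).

Break the section into simple shapes (no overlaps), measuring from the bottom-left corner of the bounding box.
Plate: 5.6 × 2, A = 11.2 in², x = 2.8 in, Ī = 29.2693 in⁴.
Hole 1 (subtracted): ⌀0.4, A = 0.125664 in², x = 1.4 in, Ī = 0.00125664 in⁴.
Hole 2 (subtracted): ⌀0.4, A = 0.125664 in², x = 2.8 in, Ī = 0.00125664 in⁴.
Hole 3 (subtracted): ⌀0.4, A = 0.125664 in², x = 4.2 in, Ī = 0.00125664 in⁴.
By symmetry the centroid is at mid-width, x̄ = 2.8 in.
Transfer each piece to the vertical centroidal axis using Ī + A·d² with d = x − 2.8:
  plate: d = 0 in → contributes +29.2693 in⁴
  hole 1: d = -1.4 in → contributes −0.247558 in⁴
  hole 2: d = 0 in → contributes −0.00125664 in⁴
  hole 3: d = 1.4 in → contributes −0.247558 in⁴
Total I = 28.773 in⁴.

I_y ≈ 28.77 in⁴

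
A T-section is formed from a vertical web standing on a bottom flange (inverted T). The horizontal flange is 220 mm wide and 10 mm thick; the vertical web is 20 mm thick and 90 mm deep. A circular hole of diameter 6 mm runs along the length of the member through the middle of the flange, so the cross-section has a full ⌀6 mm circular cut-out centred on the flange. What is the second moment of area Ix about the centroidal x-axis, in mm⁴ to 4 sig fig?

Break the section into simple shapes (no overlaps), measuring from the bottom-left corner of the bounding box.
Flange: 220 × 10, A = 2 200 mm², y = 5 mm, Ī = 18333.3 mm⁴.
Web: 20 × 90, A = 1 800 mm², y = 55 mm, Ī = 1 215 000 mm⁴.
Hole (subtracted): ⌀6, A = 28.2743 mm², y = 5 mm, Ī = 63.6173 mm⁴.
Centroid: ȳ = ΣA·y / ΣA = 27.6602 mm.
Transfer each piece to the centroidal x-axis using Ī + A·d² with d = y − 27.6602:
  flange: d = -22.6602 mm → contributes +1 147 997 mm⁴
  web: d = 27.3398 mm → contributes +2 560 439 mm⁴
  hole: d = -22.6602 mm → contributes −14 582 mm⁴
Total I = 3 693 854 mm⁴.

Ix ≈ 3.694 × 10⁶ mm⁴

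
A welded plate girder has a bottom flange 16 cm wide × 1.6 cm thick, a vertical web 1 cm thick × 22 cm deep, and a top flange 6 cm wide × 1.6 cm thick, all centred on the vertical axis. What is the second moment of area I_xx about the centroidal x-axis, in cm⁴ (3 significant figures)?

Decompose the section into non-overlapping parts with the origin at the bottom-left of its bounding rectangle.
Bottom plate: 16 × 1.6, A = 25.6 cm², y = 0.8 cm, Ī = 5.4613 cm⁴.
Web plate: 1 × 22, A = 22 cm², y = 12.6 cm, Ī = 887.33 cm⁴.
Top plate: 6 × 1.6, A = 9.6 cm², y = 24.4 cm, Ī = 2.048 cm⁴.
Centroid: ȳ = ΣA·y / ΣA = 9.2993 cm.
Transfer each piece to the centroidal x-axis using Ī + A·d² with d = y − 9.2993:
  bottom plate: d = -8.4993 cm → contributes +1854.8 cm⁴
  web plate: d = 3.3007 cm → contributes +1 127 cm⁴
  top plate: d = 15.101 cm → contributes +2191.1 cm⁴
Total I = 5172.9 cm⁴.

I_xx ≈ 5170 cm⁴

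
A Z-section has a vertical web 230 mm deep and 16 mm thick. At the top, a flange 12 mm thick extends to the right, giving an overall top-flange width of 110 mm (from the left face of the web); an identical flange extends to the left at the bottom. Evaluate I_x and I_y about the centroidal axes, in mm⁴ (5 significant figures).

I_x ≈ 4.3053 × 10⁷ mm⁴, I_y ≈ 8.5641 × 10⁶ mm⁴

Split into non-overlapping primitives; take the origin at the lower-left of the bounding box.
Web: 16 × 230, A = 3 680 mm², y = 115 mm, Ī = 16 222 667 mm⁴.
Top flange (beyond web): 94 × 12, A = 1 128 mm², y = 224 mm, Ī = 13 536 mm⁴.
Bottom flange (beyond web): 94 × 12, A = 1 128 mm², y = 6 mm, Ī = 13 536 mm⁴.
Centroid: ȳ = ΣA·y / ΣA = 115 mm.
Transfer each piece to the centroidal x-axis using Ī + A·d² with d = y − 115:
  web: d = 0 mm → contributes +16 222 667 mm⁴
  top flange (beyond web): d = 109 mm → contributes +13 415 304 mm⁴
  bottom flange (beyond web): d = -109 mm → contributes +13 415 304 mm⁴
Total I = 43 053 275 mm⁴.
For the y-axis: x̄ = 102 mm.
Repeating about the centroidal y-axis gives I_y = 8 564 075 mm⁴.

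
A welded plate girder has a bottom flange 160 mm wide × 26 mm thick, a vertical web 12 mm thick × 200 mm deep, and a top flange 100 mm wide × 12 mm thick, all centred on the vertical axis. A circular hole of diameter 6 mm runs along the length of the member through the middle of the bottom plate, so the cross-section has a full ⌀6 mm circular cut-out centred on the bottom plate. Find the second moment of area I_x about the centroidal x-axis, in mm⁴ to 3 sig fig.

I_x ≈ 5.96 × 10⁷ mm⁴

Split into non-overlapping primitives; take the origin at the lower-left of the bounding box.
Bottom plate: 160 × 26, A = 4 160 mm², y = 13 mm, Ī = 234 347 mm⁴.
Web plate: 12 × 200, A = 2 400 mm², y = 126 mm, Ī = 8 000 000 mm⁴.
Top plate: 100 × 12, A = 1 200 mm², y = 232 mm, Ī = 14 400 mm⁴.
Hole (subtracted): ⌀6, A = 28.274 mm², y = 13 mm, Ī = 63.617 mm⁴.
Centroid: ȳ = ΣA·y / ΣA = 82.066 mm.
Transfer each piece to the centroidal x-axis using Ī + A·d² with d = y − 82.066:
  bottom plate: d = -69.066 mm → contributes +20 078 061 mm⁴
  web plate: d = 43.934 mm → contributes +12 632 454 mm⁴
  top plate: d = 149.93 mm → contributes +26 990 616 mm⁴
  hole: d = -69.066 mm → contributes −134 936 mm⁴
Total I = 59 566 195 mm⁴.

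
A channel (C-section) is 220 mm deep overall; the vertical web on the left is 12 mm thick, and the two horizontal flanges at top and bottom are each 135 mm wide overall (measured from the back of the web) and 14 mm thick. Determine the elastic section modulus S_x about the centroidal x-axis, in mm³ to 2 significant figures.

S_x ≈ 4.3 × 10⁵ mm³

Break the section into simple shapes (no overlaps), measuring from the bottom-left corner of the bounding box.
Web: 12 × 220, A = 2 640 mm², y = 110 mm, Ī = 10 648 000 mm⁴.
Top flange (beyond web): 123 × 14, A = 1 722 mm², y = 213 mm, Ī = 28 126 mm⁴.
Bottom flange (beyond web): 123 × 14, A = 1 722 mm², y = 7 mm, Ī = 28 126 mm⁴.
By symmetry the centroid is at mid-height, ȳ = 110 mm.
Transfer each piece to the centroidal x-axis using Ī + A·d² with d = y − 110:
  web: d = 0 mm → contributes +10 648 000 mm⁴
  top flange (beyond web): d = 103 mm → contributes +18 296 824 mm⁴
  bottom flange (beyond web): d = -103 mm → contributes +18 296 824 mm⁴
Total I = 47 241 648 mm⁴.
Extreme fibre distance c = 110 mm; S = I/c = 429 470 mm³.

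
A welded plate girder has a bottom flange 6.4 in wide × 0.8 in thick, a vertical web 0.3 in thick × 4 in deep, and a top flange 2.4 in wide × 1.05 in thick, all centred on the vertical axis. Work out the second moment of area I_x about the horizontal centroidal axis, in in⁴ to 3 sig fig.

Split into non-overlapping primitives; take the origin at the lower-left of the bounding box.
Bottom plate: 6.4 × 0.8, A = 5.12 in², y = 0.4 in, Ī = 0.27307 in⁴.
Web plate: 0.3 × 4, A = 1.2 in², y = 2.8 in, Ī = 1.6 in⁴.
Top plate: 2.4 × 1.05, A = 2.52 in², y = 5.325 in, Ī = 0.23153 in⁴.
Centroid: ȳ = ΣA·y / ΣA = 2.1298 in.
Transfer each piece to the horizontal centroidal axis using Ī + A·d² with d = y − 2.1298:
  bottom plate: d = -1.7298 in → contributes +15.592 in⁴
  web plate: d = 0.67025 in → contributes +2.1391 in⁴
  top plate: d = 3.1952 in → contributes +25.96 in⁴
Total I = 43.691 in⁴.

I_x ≈ 43.7 in⁴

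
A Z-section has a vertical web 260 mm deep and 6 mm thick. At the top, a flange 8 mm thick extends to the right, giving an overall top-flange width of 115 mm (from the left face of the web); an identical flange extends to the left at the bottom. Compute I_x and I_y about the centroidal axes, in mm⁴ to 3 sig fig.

Split into non-overlapping primitives; take the origin at the lower-left of the bounding box.
Web: 6 × 260, A = 1 560 mm², y = 130 mm, Ī = 8 788 000 mm⁴.
Top flange (beyond web): 109 × 8, A = 872 mm², y = 256 mm, Ī = 4650.7 mm⁴.
Bottom flange (beyond web): 109 × 8, A = 872 mm², y = 4 mm, Ī = 4650.7 mm⁴.
Centroid: ȳ = ΣA·y / ΣA = 130 mm.
Transfer each piece to the centroidal x-axis using Ī + A·d² with d = y − 130:
  web: d = 0 mm → contributes +8 788 000 mm⁴
  top flange (beyond web): d = 126 mm → contributes +13 848 523 mm⁴
  bottom flange (beyond web): d = -126 mm → contributes +13 848 523 mm⁴
Total I = 36 485 045 mm⁴.
For the y-axis: x̄ = 112 mm.
Repeating about the centroidal y-axis gives I_y = 7 497 485 mm⁴.

I_x ≈ 3.65 × 10⁷ mm⁴, I_y ≈ 7.50 × 10⁶ mm⁴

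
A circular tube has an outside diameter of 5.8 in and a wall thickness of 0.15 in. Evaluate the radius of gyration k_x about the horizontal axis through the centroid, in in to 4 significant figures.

k_x ≈ 1.998 in

Treat the section as a set of non-overlapping primitives; coordinates are from the bounding-box lower-left.
Outer circle: ⌀5.8, A = 26.4208 in², y = 2.9 in, Ī = 55.5497 in⁴.
Bore (subtracted): ⌀5.5, A = 23.7583 in², y = 2.9 in, Ī = 44.918 in⁴.
By symmetry the centroid is at mid-height, ȳ = 2.9 in.
All pieces are centred on the horizontal axis through the centroid, so I = ΣĪ (holes subtracted) = 10.6317 in⁴.
Radius of gyration: k = √(I/A) = √(10.6317 / 2.6625) = 1.99828 in.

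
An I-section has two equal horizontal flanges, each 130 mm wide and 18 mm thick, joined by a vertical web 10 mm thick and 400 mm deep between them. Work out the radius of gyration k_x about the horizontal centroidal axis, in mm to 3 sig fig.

k_x ≈ 172 mm

Split into non-overlapping primitives; take the origin at the lower-left of the bounding box.
Bottom flange: 130 × 18, A = 2 340 mm², y = 9 mm, Ī = 63 180 mm⁴.
Web: 10 × 400, A = 4 000 mm², y = 218 mm, Ī = 53 333 333 mm⁴.
Top flange: 130 × 18, A = 2 340 mm², y = 427 mm, Ī = 63 180 mm⁴.
By symmetry the centroid is at mid-height, ȳ = 218 mm.
Transfer each piece to the horizontal centroidal axis using Ī + A·d² with d = y − 218:
  bottom flange: d = -209 mm → contributes +102 276 720 mm⁴
  web: d = 0 mm → contributes +53 333 333 mm⁴
  top flange: d = 209 mm → contributes +102 276 720 mm⁴
Total I = 257 886 773 mm⁴.
Radius of gyration: k = √(I/A) = √(257 886 773 / 8 680) = 172.37 mm.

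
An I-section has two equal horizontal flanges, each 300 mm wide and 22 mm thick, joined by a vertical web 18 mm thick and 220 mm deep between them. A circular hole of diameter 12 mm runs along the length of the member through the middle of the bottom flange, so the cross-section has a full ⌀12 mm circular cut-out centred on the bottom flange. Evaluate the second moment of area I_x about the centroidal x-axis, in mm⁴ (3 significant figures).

I_x ≈ 2.08 × 10⁸ mm⁴

Treat the section as a set of non-overlapping primitives; coordinates are from the bounding-box lower-left.
Bottom flange: 300 × 22, A = 6 600 mm², y = 11 mm, Ī = 266 200 mm⁴.
Web: 18 × 220, A = 3 960 mm², y = 132 mm, Ī = 15 972 000 mm⁴.
Top flange: 300 × 22, A = 6 600 mm², y = 253 mm, Ī = 266 200 mm⁴.
Hole (subtracted): ⌀12, A = 113.1 mm², y = 11 mm, Ī = 1017.9 mm⁴.
Centroid: ȳ = ΣA·y / ΣA = 132.8 mm.
Transfer each piece to the centroidal x-axis using Ī + A·d² with d = y − 132.8:
  bottom flange: d = -121.8 mm → contributes +98 183 241 mm⁴
  web: d = -0.80277 mm → contributes +15 974 552 mm⁴
  top flange: d = 120.2 mm → contributes +95 618 866 mm⁴
  hole: d = -121.8 mm → contributes −1 678 920 mm⁴
Total I = 208 097 738 mm⁴.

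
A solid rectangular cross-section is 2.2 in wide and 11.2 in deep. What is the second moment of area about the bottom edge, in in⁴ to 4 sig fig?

I_base ≈ 1030 in⁴

The section: 2.2 × 11.2, A = 24.64 in², y = 5.6 in, Ī = 257.57 in⁴.
Transfer it to the base of the section using Ī + A·d² with d = y − 0:
  the section: d = 5.6 in → contributes +1030.28 in⁴
Total I = 1030.28 in⁴.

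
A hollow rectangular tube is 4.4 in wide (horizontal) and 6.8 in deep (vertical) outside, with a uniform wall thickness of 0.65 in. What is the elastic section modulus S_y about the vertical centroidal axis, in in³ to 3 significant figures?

Treat the section as a set of non-overlapping primitives; coordinates are from the bounding-box lower-left.
Outer rectangle: 4.4 × 6.8, A = 29.92 in², x = 2.2 in, Ī = 48.271 in⁴.
Inner void (subtracted): 3.1 × 5.5, A = 17.05 in², x = 2.2 in, Ī = 13.654 in⁴.
By symmetry the centroid is at mid-width, x̄ = 2.2 in.
All pieces are centred on the vertical centroidal axis, so I = ΣĪ (holes subtracted) = 34.617 in⁴.
Extreme fibre distance c = 2.2 in; S = I/c = 15.735 in³.

S_y ≈ 15.7 in³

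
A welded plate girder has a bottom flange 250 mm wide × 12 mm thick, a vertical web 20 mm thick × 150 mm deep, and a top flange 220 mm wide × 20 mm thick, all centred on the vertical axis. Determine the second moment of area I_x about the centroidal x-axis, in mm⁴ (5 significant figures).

Split into non-overlapping primitives; take the origin at the lower-left of the bounding box.
Bottom plate: 250 × 12, A = 3 000 mm², y = 6 mm, Ī = 36 000 mm⁴.
Web plate: 20 × 150, A = 3 000 mm², y = 87 mm, Ī = 5 625 000 mm⁴.
Top plate: 220 × 20, A = 4 400 mm², y = 172 mm, Ī = 146666.7 mm⁴.
Centroid: ȳ = ΣA·y / ΣA = 99.59615 mm.
Transfer each piece to the centroidal x-axis using Ī + A·d² with d = y − 99.59615:
  bottom plate: d = -93.59615 mm → contributes +26 316 720 mm⁴
  web plate: d = -12.59615 mm → contributes +6 100 989 mm⁴
  top plate: d = 72.40385 mm → contributes +23 212 861 mm⁴
Total I = 55 630 571 mm⁴.

I_x ≈ 5.5631 × 10⁷ mm⁴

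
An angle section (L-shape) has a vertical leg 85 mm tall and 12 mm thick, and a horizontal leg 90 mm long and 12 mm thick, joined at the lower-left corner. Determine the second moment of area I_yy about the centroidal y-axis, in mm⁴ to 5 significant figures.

I_yy ≈ 1.4752 × 10⁶ mm⁴

Treat the section as a set of non-overlapping primitives; coordinates are from the bounding-box lower-left.
Vertical leg: 12 × 85, A = 1 020 mm², x = 6 mm, Ī = 12 240 mm⁴.
Horizontal leg (remainder): 78 × 12, A = 936 mm², x = 51 mm, Ī = 474 552 mm⁴.
Centroid: x̄ = ΣA·x / ΣA = 27.53374 mm.
Transfer each piece to the centroidal y-axis using Ī + A·d² with d = x − 27.53374:
  vertical leg: d = -21.53374 mm → contributes +485216.1 mm⁴
  horizontal leg (remainder): d = 23.46626 mm → contributes +989974.7 mm⁴
Total I = 1 475 191 mm⁴.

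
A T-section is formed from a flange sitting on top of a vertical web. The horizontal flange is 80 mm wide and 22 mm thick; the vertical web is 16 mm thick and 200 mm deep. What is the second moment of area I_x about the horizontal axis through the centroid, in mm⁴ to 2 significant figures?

Split into non-overlapping primitives; take the origin at the lower-left of the bounding box.
Flange: 80 × 22, A = 1 760 mm², y = 211 mm, Ī = 70 987 mm⁴.
Web: 16 × 200, A = 3 200 mm², y = 100 mm, Ī = 10 666 667 mm⁴.
Centroid: ȳ = ΣA·y / ΣA = 139.4 mm.
Transfer each piece to the horizontal axis through the centroid using Ī + A·d² with d = y − 139.4:
  flange: d = 71.61 mm → contributes +9 096 985 mm⁴
  web: d = -39.39 mm → contributes +15 630 966 mm⁴
Total I = 24 727 950 mm⁴.

I_x ≈ 2.5 × 10⁷ mm⁴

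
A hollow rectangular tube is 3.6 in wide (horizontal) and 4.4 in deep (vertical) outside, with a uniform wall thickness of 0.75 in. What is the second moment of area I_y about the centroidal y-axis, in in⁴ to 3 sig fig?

Treat the section as a set of non-overlapping primitives; coordinates are from the bounding-box lower-left.
Outer rectangle: 3.6 × 4.4, A = 15.84 in², x = 1.8 in, Ī = 17.107 in⁴.
Inner void (subtracted): 2.1 × 2.9, A = 6.09 in², x = 1.8 in, Ī = 2.2381 in⁴.
By symmetry the centroid is at mid-width, x̄ = 1.8 in.
All pieces are centred on the centroidal y-axis, so I = ΣĪ (holes subtracted) = 14.869 in⁴.

I_y ≈ 14.9 in⁴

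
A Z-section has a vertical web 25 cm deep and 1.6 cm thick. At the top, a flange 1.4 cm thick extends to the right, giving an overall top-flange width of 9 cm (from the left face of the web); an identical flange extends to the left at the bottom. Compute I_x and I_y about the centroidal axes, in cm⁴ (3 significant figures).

Break the section into simple shapes (no overlaps), measuring from the bottom-left corner of the bounding box.
Web: 1.6 × 25, A = 40 cm², y = 12.5 cm, Ī = 2083.3 cm⁴.
Top flange (beyond web): 7.4 × 1.4, A = 10.36 cm², y = 24.3 cm, Ī = 1.6921 cm⁴.
Bottom flange (beyond web): 7.4 × 1.4, A = 10.36 cm², y = 0.7 cm, Ī = 1.6921 cm⁴.
Centroid: ȳ = ΣA·y / ΣA = 12.5 cm.
Transfer each piece to the centroidal x-axis using Ī + A·d² with d = y − 12.5:
  web: d = 0 cm → contributes +2083.3 cm⁴
  top flange (beyond web): d = 11.8 cm → contributes +1444.2 cm⁴
  bottom flange (beyond web): d = -11.8 cm → contributes +1444.2 cm⁴
Total I = 4971.8 cm⁴.
For the y-axis: x̄ = 8.2 cm.
Repeating about the centroidal y-axis gives I_y = 522.67 cm⁴.

I_x ≈ 4970 cm⁴, I_y ≈ 523 cm⁴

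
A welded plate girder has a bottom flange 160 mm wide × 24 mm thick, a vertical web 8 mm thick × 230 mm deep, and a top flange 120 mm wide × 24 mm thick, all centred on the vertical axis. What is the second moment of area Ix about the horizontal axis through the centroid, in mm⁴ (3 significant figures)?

Split into non-overlapping primitives; take the origin at the lower-left of the bounding box.
Bottom plate: 160 × 24, A = 3 840 mm², y = 12 mm, Ī = 184 320 mm⁴.
Web plate: 8 × 230, A = 1 840 mm², y = 139 mm, Ī = 8 111 333 mm⁴.
Top plate: 120 × 24, A = 2 880 mm², y = 266 mm, Ī = 138 240 mm⁴.
Centroid: ȳ = ΣA·y / ΣA = 124.76 mm.
Transfer each piece to the horizontal axis through the centroid using Ī + A·d² with d = y − 124.76:
  bottom plate: d = -112.76 mm → contributes +49 006 630 mm⁴
  web plate: d = 14.243 mm → contributes +8 484 601 mm⁴
  top plate: d = 141.24 mm → contributes +57 593 037 mm⁴
Total I = 115 084 268 mm⁴.

Ix ≈ 1.15 × 10⁸ mm⁴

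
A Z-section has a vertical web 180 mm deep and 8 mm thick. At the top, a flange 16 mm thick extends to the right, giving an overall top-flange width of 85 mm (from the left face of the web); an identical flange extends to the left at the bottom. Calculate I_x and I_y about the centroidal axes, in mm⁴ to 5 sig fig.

I_x ≈ 2.0509 × 10⁷ mm⁴, I_y ≈ 5.6757 × 10⁶ mm⁴

Split into non-overlapping primitives; take the origin at the lower-left of the bounding box.
Web: 8 × 180, A = 1 440 mm², y = 90 mm, Ī = 3 888 000 mm⁴.
Top flange (beyond web): 77 × 16, A = 1 232 mm², y = 172 mm, Ī = 26282.67 mm⁴.
Bottom flange (beyond web): 77 × 16, A = 1 232 mm², y = 8 mm, Ī = 26282.67 mm⁴.
Centroid: ȳ = ΣA·y / ΣA = 90 mm.
Transfer each piece to the centroidal x-axis using Ī + A·d² with d = y − 90:
  web: d = 0 mm → contributes +3 888 000 mm⁴
  top flange (beyond web): d = 82 mm → contributes +8 310 251 mm⁴
  bottom flange (beyond web): d = -82 mm → contributes +8 310 251 mm⁴
Total I = 20 508 501 mm⁴.
For the y-axis: x̄ = 81 mm.
Repeating about the centroidal y-axis gives I_y = 5 675 701 mm⁴.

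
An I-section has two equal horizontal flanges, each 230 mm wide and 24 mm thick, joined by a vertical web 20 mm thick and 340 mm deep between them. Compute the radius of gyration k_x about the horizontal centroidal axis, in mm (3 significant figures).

k_x ≈ 156 mm

Split into non-overlapping primitives; take the origin at the lower-left of the bounding box.
Bottom flange: 230 × 24, A = 5 520 mm², y = 12 mm, Ī = 264 960 mm⁴.
Web: 20 × 340, A = 6 800 mm², y = 194 mm, Ī = 65 506 667 mm⁴.
Top flange: 230 × 24, A = 5 520 mm², y = 376 mm, Ī = 264 960 mm⁴.
By symmetry the centroid is at mid-height, ȳ = 194 mm.
Transfer each piece to the horizontal centroidal axis using Ī + A·d² with d = y − 194:
  bottom flange: d = -182 mm → contributes +183 109 440 mm⁴
  web: d = 0 mm → contributes +65 506 667 mm⁴
  top flange: d = 182 mm → contributes +183 109 440 mm⁴
Total I = 431 725 547 mm⁴.
Radius of gyration: k = √(I/A) = √(431 725 547 / 17 840) = 155.56 mm.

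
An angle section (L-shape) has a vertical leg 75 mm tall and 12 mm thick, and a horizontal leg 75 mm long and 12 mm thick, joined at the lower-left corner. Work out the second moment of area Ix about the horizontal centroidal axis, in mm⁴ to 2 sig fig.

Ix ≈ 8.4 × 10⁵ mm⁴

Treat the section as a set of non-overlapping primitives; coordinates are from the bounding-box lower-left.
Vertical leg: 12 × 75, A = 900 mm², y = 37.5 mm, Ī = 421 875 mm⁴.
Horizontal leg (remainder): 63 × 12, A = 756 mm², y = 6 mm, Ī = 9 072 mm⁴.
Centroid: ȳ = ΣA·y / ΣA = 23.12 mm.
Transfer each piece to the horizontal centroidal axis using Ī + A·d² with d = y − 23.12:
  vertical leg: d = 14.38 mm → contributes +607 992 mm⁴
  horizontal leg (remainder): d = -17.12 mm → contributes +230 640 mm⁴
Total I = 838 632 mm⁴.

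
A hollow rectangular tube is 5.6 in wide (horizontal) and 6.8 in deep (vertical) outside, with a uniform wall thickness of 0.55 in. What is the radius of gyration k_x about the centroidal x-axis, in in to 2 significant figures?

Decompose the section into non-overlapping parts with the origin at the bottom-left of its bounding rectangle.
Outer rectangle: 5.6 × 6.8, A = 38.08 in², y = 3.4 in, Ī = 146.7 in⁴.
Inner void (subtracted): 4.5 × 5.7, A = 25.65 in², y = 3.4 in, Ī = 69.45 in⁴.
By symmetry the centroid is at mid-height, ȳ = 3.4 in.
All pieces are centred on the centroidal x-axis, so I = ΣĪ (holes subtracted) = 77.29 in⁴.
Radius of gyration: k = √(I/A) = √(77.29 / 12.43) = 2.494 in.

k_x ≈ 2.5 in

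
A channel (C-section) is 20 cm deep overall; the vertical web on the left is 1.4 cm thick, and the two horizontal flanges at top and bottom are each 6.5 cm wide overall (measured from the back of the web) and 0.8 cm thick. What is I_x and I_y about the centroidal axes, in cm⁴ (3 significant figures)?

Split into non-overlapping primitives; take the origin at the lower-left of the bounding box.
Web: 1.4 × 20, A = 28 cm², y = 10 cm, Ī = 933.33 cm⁴.
Top flange (beyond web): 5.1 × 0.8, A = 4.08 cm², y = 19.6 cm, Ī = 0.2176 cm⁴.
Bottom flange (beyond web): 5.1 × 0.8, A = 4.08 cm², y = 0.4 cm, Ī = 0.2176 cm⁴.
By symmetry the centroid is at mid-height, ȳ = 10 cm.
Transfer each piece to the centroidal x-axis using Ī + A·d² with d = y − 10:
  web: d = 0 cm → contributes +933.33 cm⁴
  top flange (beyond web): d = 9.6 cm → contributes +376.23 cm⁴
  bottom flange (beyond web): d = -9.6 cm → contributes +376.23 cm⁴
Total I = 1685.8 cm⁴.
For the y-axis: x̄ = 1.4334 cm.
Repeating about the centroidal y-axis gives I_y = 89 cm⁴.

I_x ≈ 1690 cm⁴, I_y ≈ 89.0 cm⁴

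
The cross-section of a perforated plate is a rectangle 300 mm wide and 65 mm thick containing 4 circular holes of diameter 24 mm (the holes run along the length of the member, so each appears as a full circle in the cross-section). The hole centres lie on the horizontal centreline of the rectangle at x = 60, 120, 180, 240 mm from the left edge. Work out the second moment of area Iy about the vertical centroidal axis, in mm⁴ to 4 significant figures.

Break the section into simple shapes (no overlaps), measuring from the bottom-left corner of the bounding box.
Plate: 300 × 65, A = 19 500 mm², x = 150 mm, Ī = 146 250 000 mm⁴.
Hole 1 (subtracted): ⌀24, A = 452.389 mm², x = 60 mm, Ī = 16 286 mm⁴.
Hole 2 (subtracted): ⌀24, A = 452.389 mm², x = 120 mm, Ī = 16 286 mm⁴.
Hole 3 (subtracted): ⌀24, A = 452.389 mm², x = 180 mm, Ī = 16 286 mm⁴.
Hole 4 (subtracted): ⌀24, A = 452.389 mm², x = 240 mm, Ī = 16 286 mm⁴.
By symmetry the centroid is at mid-width, x̄ = 150 mm.
Transfer each piece to the vertical centroidal axis using Ī + A·d² with d = x − 150:
  plate: d = 0 mm → contributes +146 250 000 mm⁴
  hole 1: d = -90 mm → contributes −3 680 640 mm⁴
  hole 2: d = -30 mm → contributes −423 436 mm⁴
  hole 3: d = 30 mm → contributes −423 436 mm⁴
  hole 4: d = 90 mm → contributes −3 680 640 mm⁴
Total I = 138 041 848 mm⁴.

Iy ≈ 1.380 × 10⁸ mm⁴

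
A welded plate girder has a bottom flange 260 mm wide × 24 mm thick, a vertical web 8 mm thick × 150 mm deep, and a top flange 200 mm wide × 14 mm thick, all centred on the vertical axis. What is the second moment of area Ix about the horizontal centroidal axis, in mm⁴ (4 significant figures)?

Break the section into simple shapes (no overlaps), measuring from the bottom-left corner of the bounding box.
Bottom plate: 260 × 24, A = 6 240 mm², y = 12 mm, Ī = 299 520 mm⁴.
Web plate: 8 × 150, A = 1 200 mm², y = 99 mm, Ī = 2 250 000 mm⁴.
Top plate: 200 × 14, A = 2 800 mm², y = 181 mm, Ī = 45733.3 mm⁴.
Centroid: ȳ = ΣA·y / ΣA = 68.4063 mm.
Transfer each piece to the horizontal centroidal axis using Ī + A·d² with d = y − 68.4063:
  bottom plate: d = -56.4063 mm → contributes +20 153 110 mm⁴
  web plate: d = 30.5938 mm → contributes +3 373 173 mm⁴
  top plate: d = 112.594 mm → contributes +35 542 320 mm⁴
Total I = 59 068 603 mm⁴.

Ix ≈ 5.907 × 10⁷ mm⁴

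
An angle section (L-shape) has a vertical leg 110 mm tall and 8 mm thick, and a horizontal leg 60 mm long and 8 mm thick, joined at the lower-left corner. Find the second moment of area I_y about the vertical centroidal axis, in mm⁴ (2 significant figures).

Treat the section as a set of non-overlapping primitives; coordinates are from the bounding-box lower-left.
Vertical leg: 8 × 110, A = 880 mm², x = 4 mm, Ī = 4 693 mm⁴.
Horizontal leg (remainder): 52 × 8, A = 416 mm², x = 34 mm, Ī = 93 739 mm⁴.
Centroid: x̄ = ΣA·x / ΣA = 13.63 mm.
Transfer each piece to the vertical centroidal axis using Ī + A·d² with d = x − 13.63:
  vertical leg: d = -9.63 mm → contributes +86 296 mm⁴
  horizontal leg (remainder): d = 20.37 mm → contributes +266 359 mm⁴
Total I = 352 654 mm⁴.

I_y ≈ 3.5 × 10⁵ mm⁴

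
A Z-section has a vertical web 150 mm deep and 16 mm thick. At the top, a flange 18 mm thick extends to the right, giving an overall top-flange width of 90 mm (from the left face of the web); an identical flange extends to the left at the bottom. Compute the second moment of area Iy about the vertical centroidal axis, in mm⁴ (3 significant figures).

Iy ≈ 6.66 × 10⁶ mm⁴

Split into non-overlapping primitives; take the origin at the lower-left of the bounding box.
Web: 16 × 150, A = 2 400 mm², x = 82 mm, Ī = 51 200 mm⁴.
Top flange (beyond web): 74 × 18, A = 1 332 mm², x = 127 mm, Ī = 607 836 mm⁴.
Bottom flange (beyond web): 74 × 18, A = 1 332 mm², x = 37 mm, Ī = 607 836 mm⁴.
Centroid: x̄ = ΣA·x / ΣA = 82 mm.
Transfer each piece to the vertical centroidal axis using Ī + A·d² with d = x − 82:
  web: d = 0 mm → contributes +51 200 mm⁴
  top flange (beyond web): d = 45 mm → contributes +3 305 136 mm⁴
  bottom flange (beyond web): d = -45 mm → contributes +3 305 136 mm⁴
Total I = 6 661 472 mm⁴.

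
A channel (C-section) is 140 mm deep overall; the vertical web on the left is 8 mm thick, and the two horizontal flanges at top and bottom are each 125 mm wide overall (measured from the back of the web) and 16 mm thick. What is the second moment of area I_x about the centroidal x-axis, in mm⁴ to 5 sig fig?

Break the section into simple shapes (no overlaps), measuring from the bottom-left corner of the bounding box.
Web: 8 × 140, A = 1 120 mm², y = 70 mm, Ī = 1 829 333 mm⁴.
Top flange (beyond web): 117 × 16, A = 1 872 mm², y = 132 mm, Ī = 39 936 mm⁴.
Bottom flange (beyond web): 117 × 16, A = 1 872 mm², y = 8 mm, Ī = 39 936 mm⁴.
By symmetry the centroid is at mid-height, ȳ = 70 mm.
Transfer each piece to the centroidal x-axis using Ī + A·d² with d = y − 70:
  web: d = 0 mm → contributes +1 829 333 mm⁴
  top flange (beyond web): d = 62 mm → contributes +7 235 904 mm⁴
  bottom flange (beyond web): d = -62 mm → contributes +7 235 904 mm⁴
Total I = 16 301 141 mm⁴.

I_x ≈ 1.6301 × 10⁷ mm⁴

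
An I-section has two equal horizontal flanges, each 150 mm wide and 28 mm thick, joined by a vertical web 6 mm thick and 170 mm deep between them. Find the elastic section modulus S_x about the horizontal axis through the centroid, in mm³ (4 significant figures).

S_x ≈ 7.552 × 10⁵ mm³

Split into non-overlapping primitives; take the origin at the lower-left of the bounding box.
Bottom flange: 150 × 28, A = 4 200 mm², y = 14 mm, Ī = 274 400 mm⁴.
Web: 6 × 170, A = 1 020 mm², y = 113 mm, Ī = 2 456 500 mm⁴.
Top flange: 150 × 28, A = 4 200 mm², y = 212 mm, Ī = 274 400 mm⁴.
By symmetry the centroid is at mid-height, ȳ = 113 mm.
Transfer each piece to the horizontal axis through the centroid using Ī + A·d² with d = y − 113:
  bottom flange: d = -99 mm → contributes +41 438 600 mm⁴
  web: d = 0 mm → contributes +2 456 500 mm⁴
  top flange: d = 99 mm → contributes +41 438 600 mm⁴
Total I = 85 333 700 mm⁴.
Extreme fibre distance c = 113 mm; S = I/c = 755 165 mm³.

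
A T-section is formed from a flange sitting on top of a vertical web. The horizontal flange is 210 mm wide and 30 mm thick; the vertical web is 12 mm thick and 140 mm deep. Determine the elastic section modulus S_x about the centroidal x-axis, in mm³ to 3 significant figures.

Split into non-overlapping primitives; take the origin at the lower-left of the bounding box.
Flange: 210 × 30, A = 6 300 mm², y = 155 mm, Ī = 472 500 mm⁴.
Web: 12 × 140, A = 1 680 mm², y = 70 mm, Ī = 2 744 000 mm⁴.
Centroid: ȳ = ΣA·y / ΣA = 137.11 mm.
Transfer each piece to the centroidal x-axis using Ī + A·d² with d = y − 137.11:
  flange: d = 17.895 mm → contributes +2 489 896 mm⁴
  web: d = -67.105 mm → contributes +10 309 235 mm⁴
Total I = 12 799 132 mm⁴.
Extreme fibre distance c = 137.11 mm; S = I/c = 93 353 mm³.

S_x ≈ 9.34 × 10⁴ mm³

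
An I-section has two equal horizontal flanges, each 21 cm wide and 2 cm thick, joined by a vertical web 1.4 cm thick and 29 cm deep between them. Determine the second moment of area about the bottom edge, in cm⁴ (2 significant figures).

I_base ≈ 5.7 × 10⁴ cm⁴

Split into non-overlapping primitives; take the origin at the lower-left of the bounding box.
Bottom flange: 21 × 2, A = 42 cm², y = 1 cm, Ī = 14 cm⁴.
Web: 1.4 × 29, A = 40.6 cm², y = 16.5 cm, Ī = 2 845 cm⁴.
Top flange: 21 × 2, A = 42 cm², y = 32 cm, Ī = 14 cm⁴.
Transfer each piece to the base of the section using Ī + A·d² with d = y − 0:
  bottom flange: d = 1 cm → contributes +56 cm⁴
  web: d = 16.5 cm → contributes +13 899 cm⁴
  top flange: d = 32 cm → contributes +43 022 cm⁴
Total I = 56 977 cm⁴.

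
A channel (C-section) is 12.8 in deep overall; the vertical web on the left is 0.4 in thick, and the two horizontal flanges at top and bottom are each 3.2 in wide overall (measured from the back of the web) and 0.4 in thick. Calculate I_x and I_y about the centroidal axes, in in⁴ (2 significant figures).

Treat the section as a set of non-overlapping primitives; coordinates are from the bounding-box lower-left.
Web: 0.4 × 12.8, A = 5.12 in², y = 6.4 in, Ī = 69.91 in⁴.
Top flange (beyond web): 2.8 × 0.4, A = 1.12 in², y = 12.6 in, Ī = 0.01493 in⁴.
Bottom flange (beyond web): 2.8 × 0.4, A = 1.12 in², y = 0.2 in, Ī = 0.01493 in⁴.
By symmetry the centroid is at mid-height, ȳ = 6.4 in.
Transfer each piece to the centroidal x-axis using Ī + A·d² with d = y − 6.4:
  web: d = 0 in → contributes +69.91 in⁴
  top flange (beyond web): d = 6.2 in → contributes +43.07 in⁴
  bottom flange (beyond web): d = -6.2 in → contributes +43.07 in⁴
Total I = 156 in⁴.
For the y-axis: x̄ = 0.687 in.
Repeating about the centroidal y-axis gives I_y = 5.521 in⁴.

I_x ≈ 160 in⁴, I_y ≈ 5.5 in⁴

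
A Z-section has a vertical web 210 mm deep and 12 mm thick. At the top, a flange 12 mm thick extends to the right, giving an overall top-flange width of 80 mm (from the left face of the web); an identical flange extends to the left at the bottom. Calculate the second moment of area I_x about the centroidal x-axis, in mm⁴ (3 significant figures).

I_x ≈ 2.53 × 10⁷ mm⁴

Split into non-overlapping primitives; take the origin at the lower-left of the bounding box.
Web: 12 × 210, A = 2 520 mm², y = 105 mm, Ī = 9 261 000 mm⁴.
Top flange (beyond web): 68 × 12, A = 816 mm², y = 204 mm, Ī = 9 792 mm⁴.
Bottom flange (beyond web): 68 × 12, A = 816 mm², y = 6 mm, Ī = 9 792 mm⁴.
Centroid: ȳ = ΣA·y / ΣA = 105 mm.
Transfer each piece to the centroidal x-axis using Ī + A·d² with d = y − 105:
  web: d = 0 mm → contributes +9 261 000 mm⁴
  top flange (beyond web): d = 99 mm → contributes +8 007 408 mm⁴
  bottom flange (beyond web): d = -99 mm → contributes +8 007 408 mm⁴
Total I = 25 275 816 mm⁴.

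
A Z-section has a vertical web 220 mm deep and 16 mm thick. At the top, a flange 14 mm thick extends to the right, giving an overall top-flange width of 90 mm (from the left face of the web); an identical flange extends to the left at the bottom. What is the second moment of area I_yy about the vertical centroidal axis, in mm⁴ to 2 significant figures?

I_yy ≈ 5.2 × 10⁶ mm⁴

Break the section into simple shapes (no overlaps), measuring from the bottom-left corner of the bounding box.
Web: 16 × 220, A = 3 520 mm², x = 82 mm, Ī = 75 093 mm⁴.
Top flange (beyond web): 74 × 14, A = 1 036 mm², x = 127 mm, Ī = 472 761 mm⁴.
Bottom flange (beyond web): 74 × 14, A = 1 036 mm², x = 37 mm, Ī = 472 761 mm⁴.
Centroid: x̄ = ΣA·x / ΣA = 82 mm.
Transfer each piece to the vertical centroidal axis using Ī + A·d² with d = x − 82:
  web: d = 0 mm → contributes +75 093 mm⁴
  top flange (beyond web): d = 45 mm → contributes +2 570 661 mm⁴
  bottom flange (beyond web): d = -45 mm → contributes +2 570 661 mm⁴
Total I = 5 216 416 mm⁴.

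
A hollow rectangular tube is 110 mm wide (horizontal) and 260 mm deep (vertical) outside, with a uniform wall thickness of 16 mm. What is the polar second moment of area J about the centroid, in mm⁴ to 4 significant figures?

J ≈ 1.039 × 10⁸ mm⁴

Decompose the section into non-overlapping parts with the origin at the bottom-left of its bounding rectangle.
Outer rectangle: 110 × 260, A = 28 600 mm², y = 130 mm, Ī = 161 113 333 mm⁴.
Inner void (subtracted): 78 × 228, A = 17 784 mm², y = 130 mm, Ī = 77 040 288 mm⁴.
By symmetry the centroid is at mid-height, ȳ = 130 mm.
All pieces are centred on the centroidal x-axis, so I = ΣĪ (holes subtracted) = 84 073 045 mm⁴.
Repeating about the centroidal y-axis gives I_y = 19 821 845 mm⁴.
Polar second moment: J = I_x + I_y = 103 894 891 mm⁴.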